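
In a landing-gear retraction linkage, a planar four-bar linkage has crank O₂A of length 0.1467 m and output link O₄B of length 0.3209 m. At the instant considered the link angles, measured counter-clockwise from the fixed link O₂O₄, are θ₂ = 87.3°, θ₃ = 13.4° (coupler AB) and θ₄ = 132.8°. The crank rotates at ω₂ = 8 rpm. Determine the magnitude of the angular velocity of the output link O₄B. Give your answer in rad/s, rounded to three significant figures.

ω₂ = 0.8378 rad/s (from 8 rpm).
Differentiating the loop-closure r₂e^{iθ₂}+r₃e^{iθ₃}=r₁+r₄e^{iθ₄} gives r₂ω₂e^{iθ₂}+r₃ω₃e^{iθ₃}=r₄ω₄e^{iθ₄}.
Eliminating the other unknown: ω₄ = r₂ω₂ sin(θ₂−θ₃) / [r₄ sin(θ₄−θ₃)].
Numerator sine = +0.96078; denominator sine = +0.87121.
Result = 0.1467·0.8378·(+0.96078) / (0.3209·(+0.87121)) = +0.42236 rad/s; magnitude 0.42236 rad/s.

0.422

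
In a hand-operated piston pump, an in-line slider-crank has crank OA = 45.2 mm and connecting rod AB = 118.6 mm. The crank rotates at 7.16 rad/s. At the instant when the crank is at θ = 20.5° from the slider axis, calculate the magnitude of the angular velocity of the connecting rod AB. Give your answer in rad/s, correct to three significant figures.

ω = 7.16 rad/s
The rod makes angle φ with the slider axis where L sinφ = r sinθ; differentiating, L cosφ·φ̇ = r ω cosθ.
L cosφ = √(L² − r² sin²θ) = 0.11754 m.
|ω_rod| = r ω |cosθ| / √(L² − r² sin²θ) = 0.0452·7.16·0.93667/0.11754 = 2.579 rad/s.

2.58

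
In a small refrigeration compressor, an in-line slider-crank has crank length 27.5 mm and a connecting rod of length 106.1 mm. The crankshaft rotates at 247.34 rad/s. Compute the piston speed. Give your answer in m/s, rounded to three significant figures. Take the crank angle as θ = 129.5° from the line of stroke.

ω = 247.3 rad/s
For an in-line slider-crank, x = r cosθ + √(L² − r² sin²θ), so v = −rω sinθ·[1 + r cosθ/√(L² − r² sin²θ)].
With r = 0.0275 m, L = 0.1061 m, θ = 129.5°: √(L² − r² sin²θ) = 0.10396 m.
v = −0.0275·247.3·0.77162·[1 + 0.0275·-0.63608/0.10396] = -4.3653 m/s.
|v| = 4.3653 m/s.

4.37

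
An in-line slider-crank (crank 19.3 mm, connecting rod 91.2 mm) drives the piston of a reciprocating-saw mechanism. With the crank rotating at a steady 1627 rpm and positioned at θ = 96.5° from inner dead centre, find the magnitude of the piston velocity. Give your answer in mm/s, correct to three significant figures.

3190

ω = 2π·1627/60 = 170.4 rad/s
For an in-line slider-crank, x = r cosθ + √(L² − r² sin²θ), so v = −rω sinθ·[1 + r cosθ/√(L² − r² sin²θ)].
With r = 0.0193 m, L = 0.0912 m, θ = 96.5°: √(L² − r² sin²θ) = 0.089161 m.
v = −0.0193·170.4·0.99357·[1 + 0.0193·-0.11320/0.089161] = -3.1871 m/s.
|v| = 3.1871 m/s = 3187.1 mm/s.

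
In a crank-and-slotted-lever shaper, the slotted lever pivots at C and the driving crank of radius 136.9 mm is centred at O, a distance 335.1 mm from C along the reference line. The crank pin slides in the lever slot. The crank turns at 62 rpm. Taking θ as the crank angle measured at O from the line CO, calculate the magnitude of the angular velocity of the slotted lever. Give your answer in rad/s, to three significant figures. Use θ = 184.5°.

ω = 6.493 rad/s (from 62 rpm).
Crank pin A relative to C: A = (d + r cosθ, r sinθ); lever angle φ = atan2(r sinθ, d + r cosθ).
Differentiating tanφ: φ̇ = rω(d cosθ + r)/(d² + r² + 2dr cosθ).
d² + r² + 2dr cosθ = |CA|² = 0.0395661 m²;  d cosθ + r = -0.19717 m.
|ω_lever| = |0.1369·6.493·-0.19717| / 0.0395661 = 4.4293 rad/s.

4.43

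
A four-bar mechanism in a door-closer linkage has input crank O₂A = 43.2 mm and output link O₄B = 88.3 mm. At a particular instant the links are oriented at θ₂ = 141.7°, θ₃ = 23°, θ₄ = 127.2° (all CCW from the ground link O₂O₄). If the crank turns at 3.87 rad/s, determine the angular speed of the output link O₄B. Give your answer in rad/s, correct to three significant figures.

ω₂ = 3.87 rad/s
Differentiating the loop-closure r₂e^{iθ₂}+r₃e^{iθ₃}=r₁+r₄e^{iθ₄} gives r₂ω₂e^{iθ₂}+r₃ω₃e^{iθ₃}=r₄ω₄e^{iθ₄}.
Eliminating the other unknown: ω₄ = r₂ω₂ sin(θ₂−θ₃) / [r₄ sin(θ₄−θ₃)].
Numerator sine = +0.87715; denominator sine = +0.96945.
Result = 0.0432·3.87·(+0.87715) / (0.0883·(+0.96945)) = +1.7131 rad/s; magnitude 1.7131 rad/s.

1.71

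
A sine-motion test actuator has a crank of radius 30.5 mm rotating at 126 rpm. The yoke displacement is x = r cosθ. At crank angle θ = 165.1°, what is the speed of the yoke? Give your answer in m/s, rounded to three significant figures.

ω = 13.19 rad/s (from 126 rpm).
x = r cosθ ⇒ ẋ = −rω sinθ.
|v| = rω|sinθ| = 0.0305·13.19·|sin 165.1°| = 0.10348 m/s.

0.103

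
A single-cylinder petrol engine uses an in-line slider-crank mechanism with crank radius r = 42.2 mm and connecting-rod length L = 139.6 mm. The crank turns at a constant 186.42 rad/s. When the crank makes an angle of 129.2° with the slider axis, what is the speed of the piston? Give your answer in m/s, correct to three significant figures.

4.90

ω = 186.4 rad/s
For an in-line slider-crank, x = r cosθ + √(L² − r² sin²θ), so v = −rω sinθ·[1 + r cosθ/√(L² − r² sin²θ)].
With r = 0.0422 m, L = 0.1396 m, θ = 129.2°: √(L² − r² sin²θ) = 0.13572 m.
v = −0.0422·186.4·0.77494·[1 + 0.0422·-0.63203/0.13572] = -4.8983 m/s.
|v| = 4.8983 m/s.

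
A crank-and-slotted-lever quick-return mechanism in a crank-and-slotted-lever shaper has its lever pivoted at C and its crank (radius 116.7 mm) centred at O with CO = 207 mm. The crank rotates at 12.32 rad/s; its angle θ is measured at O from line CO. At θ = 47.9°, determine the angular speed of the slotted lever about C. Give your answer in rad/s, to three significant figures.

ω = 12.32 rad/s
Crank pin A relative to C: A = (d + r cosθ, r sinθ); lever angle φ = atan2(r sinθ, d + r cosθ).
Differentiating tanφ: φ̇ = rω(d cosθ + r)/(d² + r² + 2dr cosθ).
d² + r² + 2dr cosθ = |CA|² = 0.0888587 m²;  d cosθ + r = +0.25548 m.
|ω_lever| = |0.1167·12.32·+0.25548| / 0.0888587 = 4.1337 rad/s.

4.13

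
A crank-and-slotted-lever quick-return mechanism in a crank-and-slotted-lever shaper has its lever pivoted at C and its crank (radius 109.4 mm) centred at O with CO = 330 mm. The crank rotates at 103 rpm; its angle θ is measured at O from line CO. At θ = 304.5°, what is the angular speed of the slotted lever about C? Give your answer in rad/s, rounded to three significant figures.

2.16

ω = 10.79 rad/s (from 103 rpm).
Crank pin A relative to C: A = (d + r cosθ, r sinθ); lever angle φ = atan2(r sinθ, d + r cosθ).
Differentiating tanφ: φ̇ = rω(d cosθ + r)/(d² + r² + 2dr cosθ).
d² + r² + 2dr cosθ = |CA|² = 0.161765 m²;  d cosθ + r = +0.29631 m.
|ω_lever| = |0.1094·10.79·+0.29631| / 0.161765 = 2.1615 rad/s.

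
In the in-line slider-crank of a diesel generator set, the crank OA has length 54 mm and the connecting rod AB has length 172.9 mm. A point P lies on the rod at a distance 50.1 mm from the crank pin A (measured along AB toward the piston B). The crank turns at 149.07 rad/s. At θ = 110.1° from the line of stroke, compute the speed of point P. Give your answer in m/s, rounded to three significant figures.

7.57

ω = 149.1 rad/s.  Crank-pin speed |V_A| = rω = 8.0498 m/s, perpendicular to OA.
Rod angle: sinφ = −(r/L) sinθ ⇒ φ = -17.055°; ω_rod = −rω cosθ/√(L²−r²sin²θ) = +16.736 rad/s.
V_P = V_A + ω_rod × AP, with AP = 0.0501 m along the rod.
Components: V_Px = −rω sinθ − a·ω_rod·sinφ = -7.3136 m/s;  V_Py = rω cosθ + a·ω_rod·cosφ = -1.9648 m/s.
|V_P| = √(V_Px² + V_Py²) = 7.5729 m/s.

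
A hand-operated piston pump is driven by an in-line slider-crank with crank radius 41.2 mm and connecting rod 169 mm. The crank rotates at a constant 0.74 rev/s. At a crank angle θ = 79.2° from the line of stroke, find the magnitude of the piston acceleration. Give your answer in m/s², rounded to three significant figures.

0.0406

ω = 2π·0.74 = 4.65 rad/s
x(θ) = r cosθ + √(L² − r² sin²θ); with ω constant, a = ω²·d²x/dθ².
d²x/dθ² = −r cosθ − r²(cos2θ)/√u − r⁴ sin²2θ/(4u^{3/2}),  u = L² − r² sin²θ = 0.0269232 m².
Substituting r = 0.0412 m, L = 0.169 m, θ = 79.2°: d²x/dθ² = +0.0018764 m.
a = ω²·d²x/dθ² = (4.65)²·(+0.0018764) = +0.040564 m/s²;  |a| = 0.040564 m/s².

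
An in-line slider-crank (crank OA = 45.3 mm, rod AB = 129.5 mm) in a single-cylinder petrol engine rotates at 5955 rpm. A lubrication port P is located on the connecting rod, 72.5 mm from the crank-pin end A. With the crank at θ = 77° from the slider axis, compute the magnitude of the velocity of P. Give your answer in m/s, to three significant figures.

29.0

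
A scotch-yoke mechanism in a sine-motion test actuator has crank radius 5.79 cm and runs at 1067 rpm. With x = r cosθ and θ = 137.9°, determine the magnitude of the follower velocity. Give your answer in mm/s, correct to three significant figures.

4340

ω = 111.7 rad/s (from 1067 rpm).
x = r cosθ ⇒ ẋ = −rω sinθ.
|v| = rω|sinθ| = 0.0579·111.7·|sin 137.9°| = 4.3373 m/s = 4337.3 mm/s.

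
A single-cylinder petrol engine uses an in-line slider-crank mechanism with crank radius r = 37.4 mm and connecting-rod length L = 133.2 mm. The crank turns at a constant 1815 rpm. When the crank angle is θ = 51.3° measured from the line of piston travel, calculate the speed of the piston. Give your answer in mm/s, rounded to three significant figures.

6550

ω = 2π·1815/60 = 190.1 rad/s
For an in-line slider-crank, x = r cosθ + √(L² − r² sin²θ), so v = −rω sinθ·[1 + r cosθ/√(L² − r² sin²θ)].
With r = 0.0374 m, L = 0.1332 m, θ = 51.3°: √(L² − r² sin²θ) = 0.12996 m.
v = −0.0374·190.1·0.78043·[1 + 0.0374·0.62524/0.12996] = -6.5459 m/s.
|v| = 6.5459 m/s = 6545.9 mm/s.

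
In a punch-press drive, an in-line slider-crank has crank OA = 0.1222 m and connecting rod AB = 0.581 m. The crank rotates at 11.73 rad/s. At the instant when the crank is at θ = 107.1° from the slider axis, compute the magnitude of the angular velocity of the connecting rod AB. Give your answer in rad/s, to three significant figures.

ω = 11.73 rad/s
The rod makes angle φ with the slider axis where L sinφ = r sinθ; differentiating, L cosφ·φ̇ = r ω cosθ.
L cosφ = √(L² − r² sin²θ) = 0.56914 m.
|ω_rod| = r ω |cosθ| / √(L² − r² sin²θ) = 0.1222·11.73·0.29404/0.56914 = 0.74056 rad/s.

0.741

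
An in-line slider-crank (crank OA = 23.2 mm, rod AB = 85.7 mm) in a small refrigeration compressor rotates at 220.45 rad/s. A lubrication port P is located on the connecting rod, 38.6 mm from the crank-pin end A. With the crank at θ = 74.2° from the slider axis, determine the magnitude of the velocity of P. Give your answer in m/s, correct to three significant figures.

ω = 220.4 rad/s.  Crank-pin speed |V_A| = rω = 5.1144 m/s, perpendicular to OA.
Rod angle: sinφ = −(r/L) sinθ ⇒ φ = -15.099°; ω_rod = −rω cosθ/√(L²−r²sin²θ) = -16.83 rad/s.
V_P = V_A + ω_rod × AP, with AP = 0.0386 m along the rod.
Components: V_Px = −rω sinθ − a·ω_rod·sinφ = -5.0904 m/s;  V_Py = rω cosθ + a·ω_rod·cosφ = +0.76534 m/s.
|V_P| = √(V_Px² + V_Py²) = 5.1476 m/s.

5.15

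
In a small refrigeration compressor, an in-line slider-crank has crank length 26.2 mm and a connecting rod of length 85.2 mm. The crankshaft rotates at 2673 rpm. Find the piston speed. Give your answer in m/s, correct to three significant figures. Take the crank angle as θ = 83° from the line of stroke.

7.57

ω = 2π·2673/60 = 279.9 rad/s
For an in-line slider-crank, x = r cosθ + √(L² − r² sin²θ), so v = −rω sinθ·[1 + r cosθ/√(L² − r² sin²θ)].
With r = 0.0262 m, L = 0.0852 m, θ = 83°: √(L² − r² sin²θ) = 0.081134 m.
v = −0.0262·279.9·0.99255·[1 + 0.0262·0.12187/0.081134] = -7.5656 m/s.
|v| = 7.5656 m/s.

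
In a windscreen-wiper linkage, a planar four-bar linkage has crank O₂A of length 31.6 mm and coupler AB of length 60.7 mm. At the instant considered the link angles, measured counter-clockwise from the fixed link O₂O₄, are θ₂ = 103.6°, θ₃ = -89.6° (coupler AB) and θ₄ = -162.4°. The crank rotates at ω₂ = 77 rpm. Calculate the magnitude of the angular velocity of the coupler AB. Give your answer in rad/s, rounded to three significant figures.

4.38

ω₂ = 8.063 rad/s (from 77 rpm).
Differentiating the loop-closure r₂e^{iθ₂}+r₃e^{iθ₃}=r₁+r₄e^{iθ₄} gives r₂ω₂e^{iθ₂}+r₃ω₃e^{iθ₃}=r₄ω₄e^{iθ₄}.
Eliminating the other unknown: ω₃ = r₂ω₂ sin(θ₄−θ₂) / [r₃ sin(θ₃−θ₄)].
Numerator sine = +0.99756; denominator sine = +0.95528.
Result = 0.0316·8.063·(+0.99756) / (0.0607·(+0.95528)) = +4.3836 rad/s; magnitude 4.3836 rad/s.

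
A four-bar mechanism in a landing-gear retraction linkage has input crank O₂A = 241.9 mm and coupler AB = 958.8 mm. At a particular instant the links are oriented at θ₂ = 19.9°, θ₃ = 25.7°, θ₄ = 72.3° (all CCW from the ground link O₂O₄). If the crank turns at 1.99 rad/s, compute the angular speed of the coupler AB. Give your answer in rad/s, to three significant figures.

ω₂ = 1.99 rad/s
Differentiating the loop-closure r₂e^{iθ₂}+r₃e^{iθ₃}=r₁+r₄e^{iθ₄} gives r₂ω₂e^{iθ₂}+r₃ω₃e^{iθ₃}=r₄ω₄e^{iθ₄}.
Eliminating the other unknown: ω₃ = r₂ω₂ sin(θ₄−θ₂) / [r₃ sin(θ₃−θ₄)].
Numerator sine = +0.79229; denominator sine = -0.72657.
Result = 0.2419·1.99·(+0.79229) / (0.9588·(-0.72657)) = -0.54748 rad/s; magnitude 0.54748 rad/s.

0.547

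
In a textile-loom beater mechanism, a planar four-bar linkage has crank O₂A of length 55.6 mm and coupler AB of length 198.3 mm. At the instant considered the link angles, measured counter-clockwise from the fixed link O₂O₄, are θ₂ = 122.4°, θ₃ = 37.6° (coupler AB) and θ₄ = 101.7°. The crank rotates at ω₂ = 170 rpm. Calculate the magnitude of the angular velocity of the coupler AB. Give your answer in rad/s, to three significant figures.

ω₂ = 17.8 rad/s (from 170 rpm).
Differentiating the loop-closure r₂e^{iθ₂}+r₃e^{iθ₃}=r₁+r₄e^{iθ₄} gives r₂ω₂e^{iθ₂}+r₃ω₃e^{iθ₃}=r₄ω₄e^{iθ₄}.
Eliminating the other unknown: ω₃ = r₂ω₂ sin(θ₄−θ₂) / [r₃ sin(θ₃−θ₄)].
Numerator sine = -0.35347; denominator sine = -0.89956.
Result = 0.0556·17.8·(-0.35347) / (0.1983·(-0.89956)) = +1.9614 rad/s; magnitude 1.9614 rad/s.

1.96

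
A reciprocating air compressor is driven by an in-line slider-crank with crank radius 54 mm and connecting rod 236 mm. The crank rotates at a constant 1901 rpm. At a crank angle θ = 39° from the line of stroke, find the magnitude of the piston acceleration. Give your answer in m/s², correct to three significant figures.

1770

ω = 2π·1901/60 = 199.1 rad/s
x(θ) = r cosθ + √(L² − r² sin²θ); with ω constant, a = ω²·d²x/dθ².
d²x/dθ² = −r cosθ − r²(cos2θ)/√u − r⁴ sin²2θ/(4u^{3/2}),  u = L² − r² sin²θ = 0.0545411 m².
Substituting r = 0.054 m, L = 0.236 m, θ = 39°: d²x/dθ² = -0.044722 m.
a = ω²·d²x/dθ² = (199.1)²·(-0.044722) = -1772.3 m/s²;  |a| = 1772.3 m/s².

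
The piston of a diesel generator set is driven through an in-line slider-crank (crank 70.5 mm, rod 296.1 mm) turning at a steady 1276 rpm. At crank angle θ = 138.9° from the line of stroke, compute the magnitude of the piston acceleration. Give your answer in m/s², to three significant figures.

903

ω = 2π·1276/60 = 133.6 rad/s
x(θ) = r cosθ + √(L² − r² sin²θ); with ω constant, a = ω²·d²x/dθ².
d²x/dθ² = −r cosθ − r²(cos2θ)/√u − r⁴ sin²2θ/(4u^{3/2}),  u = L² − r² sin²θ = 0.0855274 m².
Substituting r = 0.0705 m, L = 0.2961 m, θ = 138.9°: d²x/dθ² = +0.050577 m.
a = ω²·d²x/dθ² = (133.6)²·(+0.050577) = +903.06 m/s²;  |a| = 903.06 m/s².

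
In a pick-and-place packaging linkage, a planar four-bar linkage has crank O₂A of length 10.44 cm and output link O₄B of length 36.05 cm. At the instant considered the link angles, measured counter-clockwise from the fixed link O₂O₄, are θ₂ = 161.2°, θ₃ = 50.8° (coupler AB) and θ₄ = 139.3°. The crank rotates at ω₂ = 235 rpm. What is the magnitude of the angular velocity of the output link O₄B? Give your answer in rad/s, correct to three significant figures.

6.68

ω₂ = 24.61 rad/s (from 235 rpm).
Differentiating the loop-closure r₂e^{iθ₂}+r₃e^{iθ₃}=r₁+r₄e^{iθ₄} gives r₂ω₂e^{iθ₂}+r₃ω₃e^{iθ₃}=r₄ω₄e^{iθ₄}.
Eliminating the other unknown: ω₄ = r₂ω₂ sin(θ₂−θ₃) / [r₄ sin(θ₄−θ₃)].
Numerator sine = +0.93728; denominator sine = +0.99966.
Result = 0.1044·24.61·(+0.93728) / (0.3605·(+0.99966)) = +6.6821 rad/s; magnitude 6.6821 rad/s.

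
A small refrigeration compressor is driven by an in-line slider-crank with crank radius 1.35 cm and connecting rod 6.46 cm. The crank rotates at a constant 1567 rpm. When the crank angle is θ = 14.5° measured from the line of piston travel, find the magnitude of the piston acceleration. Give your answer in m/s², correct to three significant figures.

ω = 2π·1567/60 = 164.1 rad/s
x(θ) = r cosθ + √(L² − r² sin²θ); with ω constant, a = ω²·d²x/dθ².
d²x/dθ² = −r cosθ − r²(cos2θ)/√u − r⁴ sin²2θ/(4u^{3/2}),  u = L² − r² sin²θ = 0.00416173 m².
Substituting r = 0.0135 m, L = 0.0646 m, θ = 14.5°: d²x/dθ² = -0.015548 m.
a = ω²·d²x/dθ² = (164.1)²·(-0.015548) = -418.67 m/s²;  |a| = 418.67 m/s².

419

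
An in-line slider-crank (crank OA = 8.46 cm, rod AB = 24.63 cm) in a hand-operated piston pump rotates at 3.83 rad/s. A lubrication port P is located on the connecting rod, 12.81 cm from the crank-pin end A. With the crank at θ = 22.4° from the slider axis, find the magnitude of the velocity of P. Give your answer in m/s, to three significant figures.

ω = 3.83 rad/s.  Crank-pin speed |V_A| = rω = 0.32402 m/s, perpendicular to OA.
Rod angle: sinφ = −(r/L) sinθ ⇒ φ = -7.521°; ω_rod = −rω cosθ/√(L²−r²sin²θ) = -1.2268 rad/s.
V_P = V_A + ω_rod × AP, with AP = 0.1281 m along the rod.
Components: V_Px = −rω sinθ − a·ω_rod·sinφ = -0.14404 m/s;  V_Py = rω cosθ + a·ω_rod·cosφ = +0.14376 m/s.
|V_P| = √(V_Px² + V_Py²) = 0.20351 m/s.

0.204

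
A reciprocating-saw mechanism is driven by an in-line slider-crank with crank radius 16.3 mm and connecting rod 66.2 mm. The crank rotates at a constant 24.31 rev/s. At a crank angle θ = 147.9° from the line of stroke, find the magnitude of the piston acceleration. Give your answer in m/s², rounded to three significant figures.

280

ω = 2π·24.3 = 152.7 rad/s
x(θ) = r cosθ + √(L² − r² sin²θ); with ω constant, a = ω²·d²x/dθ².
d²x/dθ² = −r cosθ − r²(cos2θ)/√u − r⁴ sin²2θ/(4u^{3/2}),  u = L² − r² sin²θ = 0.00430741 m².
Substituting r = 0.0163 m, L = 0.0662 m, θ = 147.9°: d²x/dθ² = +0.011996 m.
a = ω²·d²x/dθ² = (152.7)²·(+0.011996) = +279.87 m/s²;  |a| = 279.87 m/s².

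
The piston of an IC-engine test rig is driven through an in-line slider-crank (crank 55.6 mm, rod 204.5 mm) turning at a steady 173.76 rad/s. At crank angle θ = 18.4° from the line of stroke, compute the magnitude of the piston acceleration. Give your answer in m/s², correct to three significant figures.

ω = 173.8 rad/s
x(θ) = r cosθ + √(L² − r² sin²θ); with ω constant, a = ω²·d²x/dθ².
d²x/dθ² = −r cosθ − r²(cos2θ)/√u − r⁴ sin²2θ/(4u^{3/2}),  u = L² − r² sin²θ = 0.0415122 m².
Substituting r = 0.0556 m, L = 0.2045 m, θ = 18.4°: d²x/dθ² = -0.065008 m.
a = ω²·d²x/dθ² = (173.8)²·(-0.065008) = -1962.8 m/s²;  |a| = 1962.8 m/s².

1960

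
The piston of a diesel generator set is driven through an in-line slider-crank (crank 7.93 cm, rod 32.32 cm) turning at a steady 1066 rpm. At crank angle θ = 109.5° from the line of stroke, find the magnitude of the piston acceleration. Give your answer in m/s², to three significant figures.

522

ω = 2π·1066/60 = 111.6 rad/s
x(θ) = r cosθ + √(L² − r² sin²θ); with ω constant, a = ω²·d²x/dθ².
d²x/dθ² = −r cosθ − r²(cos2θ)/√u − r⁴ sin²2θ/(4u^{3/2}),  u = L² − r² sin²θ = 0.0988705 m².
Substituting r = 0.0793 m, L = 0.3232 m, θ = 109.5°: d²x/dθ² = +0.041887 m.
a = ω²·d²x/dθ² = (111.6)²·(+0.041887) = +521.98 m/s²;  |a| = 521.98 m/s².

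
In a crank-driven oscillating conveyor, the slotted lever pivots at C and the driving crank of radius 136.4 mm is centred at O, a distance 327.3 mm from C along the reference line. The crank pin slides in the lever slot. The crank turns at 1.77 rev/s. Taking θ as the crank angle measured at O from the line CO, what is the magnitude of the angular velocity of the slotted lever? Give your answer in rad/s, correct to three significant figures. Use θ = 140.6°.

ω = 11.12 rad/s (from 1.77 rev/s).
Crank pin A relative to C: A = (d + r cosθ, r sinθ); lever angle φ = atan2(r sinθ, d + r cosθ).
Differentiating tanφ: φ̇ = rω(d cosθ + r)/(d² + r² + 2dr cosθ).
d² + r² + 2dr cosθ = |CA|² = 0.0567348 m²;  d cosθ + r = -0.11652 m.
|ω_lever| = |0.1364·11.12·-0.11652| / 0.0567348 = 3.1153 rad/s.

3.12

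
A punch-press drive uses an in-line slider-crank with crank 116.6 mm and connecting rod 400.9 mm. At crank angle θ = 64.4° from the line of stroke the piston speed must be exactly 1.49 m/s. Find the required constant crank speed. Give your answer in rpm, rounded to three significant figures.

120

For an in-line slider-crank, |v_piston| = rω|sinθ|·[1 + r cosθ/√(L² − r² sin²θ)].
With r = 0.1166 m, L = 0.4009 m, θ = 64.4°: the bracketed kinematic factor |dx/dθ| = 0.11885 m.
ω = v/|dx/dθ| = 1.49/0.11885 = 12.537 rad/s.
N = 60ω/(2π) = 119.72 rpm.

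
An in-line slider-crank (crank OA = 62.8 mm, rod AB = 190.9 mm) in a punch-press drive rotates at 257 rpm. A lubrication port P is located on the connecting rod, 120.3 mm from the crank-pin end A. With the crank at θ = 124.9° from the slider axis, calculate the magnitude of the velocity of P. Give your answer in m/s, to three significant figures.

ω = 26.91 rad/s.  Crank-pin speed |V_A| = rω = 1.6901 m/s, perpendicular to OA.
Rod angle: sinφ = −(r/L) sinθ ⇒ φ = -15.653°; ω_rod = −rω cosθ/√(L²−r²sin²θ) = +5.2606 rad/s.
V_P = V_A + ω_rod × AP, with AP = 0.1203 m along the rod.
Components: V_Px = −rω sinθ − a·ω_rod·sinφ = -1.2154 m/s;  V_Py = rω cosθ + a·ω_rod·cosφ = -0.35762 m/s.
|V_P| = √(V_Px² + V_Py²) = 1.2669 m/s.

1.27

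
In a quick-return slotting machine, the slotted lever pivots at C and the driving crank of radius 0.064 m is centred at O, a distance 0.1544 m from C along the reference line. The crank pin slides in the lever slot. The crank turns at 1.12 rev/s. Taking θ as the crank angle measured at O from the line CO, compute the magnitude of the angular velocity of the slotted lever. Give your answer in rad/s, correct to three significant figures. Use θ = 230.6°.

ω = 7.037 rad/s (from 1.12 rev/s).
Crank pin A relative to C: A = (d + r cosθ, r sinθ); lever angle φ = atan2(r sinθ, d + r cosθ).
Differentiating tanφ: φ̇ = rω(d cosθ + r)/(d² + r² + 2dr cosθ).
d² + r² + 2dr cosθ = |CA|² = 0.0153911 m²;  d cosθ + r = -0.034002 m.
|ω_lever| = |0.064·7.037·-0.034002| / 0.0153911 = 0.99499 rad/s.

0.995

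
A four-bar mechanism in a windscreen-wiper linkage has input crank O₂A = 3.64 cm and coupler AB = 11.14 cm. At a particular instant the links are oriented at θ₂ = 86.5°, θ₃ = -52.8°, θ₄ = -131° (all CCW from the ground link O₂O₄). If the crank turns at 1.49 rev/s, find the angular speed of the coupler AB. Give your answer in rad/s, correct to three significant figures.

ω₂ = 9.362 rad/s (from 1.49 rev/s).
Differentiating the loop-closure r₂e^{iθ₂}+r₃e^{iθ₃}=r₁+r₄e^{iθ₄} gives r₂ω₂e^{iθ₂}+r₃ω₃e^{iθ₃}=r₄ω₄e^{iθ₄}.
Eliminating the other unknown: ω₃ = r₂ω₂ sin(θ₄−θ₂) / [r₃ sin(θ₃−θ₄)].
Numerator sine = +0.60876; denominator sine = +0.97887.
Result = 0.0364·9.362·(+0.60876) / (0.1114·(+0.97887)) = +1.9024 rad/s; magnitude 1.9024 rad/s.

1.90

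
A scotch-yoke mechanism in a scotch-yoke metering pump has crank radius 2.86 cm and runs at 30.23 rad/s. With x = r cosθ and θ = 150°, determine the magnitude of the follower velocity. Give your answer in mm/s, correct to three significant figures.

ω = 30.23 rad/s
x = r cosθ ⇒ ẋ = −rω sinθ.
|v| = rω|sinθ| = 0.0286·30.23·|sin 150°| = 0.43229 m/s = 432.29 mm/s.

432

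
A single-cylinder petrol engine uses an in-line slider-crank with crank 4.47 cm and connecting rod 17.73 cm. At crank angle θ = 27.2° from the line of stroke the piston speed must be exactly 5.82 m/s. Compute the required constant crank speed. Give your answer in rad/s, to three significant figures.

232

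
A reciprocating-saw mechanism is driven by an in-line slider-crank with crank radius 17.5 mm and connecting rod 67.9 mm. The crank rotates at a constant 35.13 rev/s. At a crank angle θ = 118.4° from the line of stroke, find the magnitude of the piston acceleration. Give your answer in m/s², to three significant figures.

ω = 2π·35.1 = 220.7 rad/s
x(θ) = r cosθ + √(L² − r² sin²θ); with ω constant, a = ω²·d²x/dθ².
d²x/dθ² = −r cosθ − r²(cos2θ)/√u − r⁴ sin²2θ/(4u^{3/2}),  u = L² − r² sin²θ = 0.00437344 m².
Substituting r = 0.0175 m, L = 0.0679 m, θ = 118.4°: d²x/dθ² = +0.010802 m.
a = ω²·d²x/dθ² = (220.7)²·(+0.010802) = +526.3 m/s²;  |a| = 526.3 m/s².

526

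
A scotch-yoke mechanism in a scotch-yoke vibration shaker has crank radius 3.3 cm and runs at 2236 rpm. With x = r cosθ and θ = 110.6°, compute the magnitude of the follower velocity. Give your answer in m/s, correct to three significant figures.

7.23

ω = 234.2 rad/s (from 2236 rpm).
x = r cosθ ⇒ ẋ = −rω sinθ.
|v| = rω|sinθ| = 0.033·234.2·|sin 110.6°| = 7.233 m/s.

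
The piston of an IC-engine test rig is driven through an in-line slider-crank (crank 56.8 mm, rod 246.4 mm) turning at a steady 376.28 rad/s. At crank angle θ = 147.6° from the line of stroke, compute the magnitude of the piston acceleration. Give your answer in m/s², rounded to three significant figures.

5970

ω = 376.3 rad/s
x(θ) = r cosθ + √(L² − r² sin²θ); with ω constant, a = ω²·d²x/dθ².
d²x/dθ² = −r cosθ − r²(cos2θ)/√u − r⁴ sin²2θ/(4u^{3/2}),  u = L² − r² sin²θ = 0.0597867 m².
Substituting r = 0.0568 m, L = 0.2464 m, θ = 147.6°: d²x/dθ² = +0.042194 m.
a = ω²·d²x/dθ² = (376.3)²·(+0.042194) = +5974.1 m/s²;  |a| = 5974.1 m/s².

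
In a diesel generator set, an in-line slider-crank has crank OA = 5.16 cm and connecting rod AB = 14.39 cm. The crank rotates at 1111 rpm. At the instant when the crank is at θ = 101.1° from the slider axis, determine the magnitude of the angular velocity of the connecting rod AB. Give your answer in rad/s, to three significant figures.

ω = 116.3 rad/s (converted from 1111 rpm).
The rod makes angle φ with the slider axis where L sinφ = r sinθ; differentiating, L cosφ·φ̇ = r ω cosθ.
L cosφ = √(L² − r² sin²θ) = 0.1347 m.
|ω_rod| = r ω |cosθ| / √(L² − r² sin²θ) = 0.0516·116.3·0.19252/0.1347 = 8.5805 rad/s.

8.58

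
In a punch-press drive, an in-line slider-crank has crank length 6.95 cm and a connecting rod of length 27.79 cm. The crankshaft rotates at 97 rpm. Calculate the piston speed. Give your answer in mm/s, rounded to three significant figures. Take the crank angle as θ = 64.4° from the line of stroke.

707

ω = 2π·97/60 = 10.16 rad/s
For an in-line slider-crank, x = r cosθ + √(L² − r² sin²θ), so v = −rω sinθ·[1 + r cosθ/√(L² − r² sin²θ)].
With r = 0.0695 m, L = 0.2779 m, θ = 64.4°: √(L² − r² sin²θ) = 0.27074 m.
v = −0.0695·10.16·0.90183·[1 + 0.0695·0.43209/0.27074] = -0.70728 m/s.
|v| = 0.70728 m/s = 707.28 mm/s.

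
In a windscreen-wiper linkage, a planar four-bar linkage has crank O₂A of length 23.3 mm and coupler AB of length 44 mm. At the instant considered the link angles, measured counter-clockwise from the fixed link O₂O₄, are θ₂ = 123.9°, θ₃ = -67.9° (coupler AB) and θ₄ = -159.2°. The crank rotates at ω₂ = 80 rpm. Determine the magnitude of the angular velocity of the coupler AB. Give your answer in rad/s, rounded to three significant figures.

4.32

ω₂ = 8.378 rad/s (from 80 rpm).
Differentiating the loop-closure r₂e^{iθ₂}+r₃e^{iθ₃}=r₁+r₄e^{iθ₄} gives r₂ω₂e^{iθ₂}+r₃ω₃e^{iθ₃}=r₄ω₄e^{iθ₄}.
Eliminating the other unknown: ω₃ = r₂ω₂ sin(θ₄−θ₂) / [r₃ sin(θ₃−θ₄)].
Numerator sine = +0.97398; denominator sine = +0.99974.
Result = 0.0233·8.378·(+0.97398) / (0.044·(+0.99974)) = +4.322 rad/s; magnitude 4.322 rad/s.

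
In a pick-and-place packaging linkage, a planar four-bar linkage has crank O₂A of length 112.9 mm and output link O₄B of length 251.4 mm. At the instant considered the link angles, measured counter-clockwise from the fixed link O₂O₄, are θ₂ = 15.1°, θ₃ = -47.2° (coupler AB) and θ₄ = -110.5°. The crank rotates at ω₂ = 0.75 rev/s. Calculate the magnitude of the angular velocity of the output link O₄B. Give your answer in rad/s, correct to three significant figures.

2.10

ω₂ = 4.712 rad/s (from 0.75 rev/s).
Differentiating the loop-closure r₂e^{iθ₂}+r₃e^{iθ₃}=r₁+r₄e^{iθ₄} gives r₂ω₂e^{iθ₂}+r₃ω₃e^{iθ₃}=r₄ω₄e^{iθ₄}.
Eliminating the other unknown: ω₄ = r₂ω₂ sin(θ₂−θ₃) / [r₄ sin(θ₄−θ₃)].
Numerator sine = +0.88539; denominator sine = -0.89337.
Result = 0.1129·4.712·(+0.88539) / (0.2514·(-0.89337)) = -2.0974 rad/s; magnitude 2.0974 rad/s.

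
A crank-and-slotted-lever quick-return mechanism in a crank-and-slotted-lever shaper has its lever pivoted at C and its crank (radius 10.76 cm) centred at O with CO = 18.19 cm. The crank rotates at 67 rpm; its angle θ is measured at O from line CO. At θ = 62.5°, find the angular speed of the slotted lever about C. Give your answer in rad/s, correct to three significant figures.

2.31

ω = 7.016 rad/s (from 67 rpm).
Crank pin A relative to C: A = (d + r cosθ, r sinθ); lever angle φ = atan2(r sinθ, d + r cosθ).
Differentiating tanφ: φ̇ = rω(d cosθ + r)/(d² + r² + 2dr cosθ).
d² + r² + 2dr cosθ = |CA|² = 0.0627405 m²;  d cosθ + r = +0.19159 m.
|ω_lever| = |0.1076·7.016·+0.19159| / 0.0627405 = 2.3054 rad/s.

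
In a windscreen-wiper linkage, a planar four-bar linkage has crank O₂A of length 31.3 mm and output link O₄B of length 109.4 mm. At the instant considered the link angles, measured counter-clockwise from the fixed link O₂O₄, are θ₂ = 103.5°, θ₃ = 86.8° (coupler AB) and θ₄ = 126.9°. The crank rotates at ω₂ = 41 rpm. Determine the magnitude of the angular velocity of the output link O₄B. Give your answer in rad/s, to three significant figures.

0.548

ω₂ = 4.294 rad/s (from 41 rpm).
Differentiating the loop-closure r₂e^{iθ₂}+r₃e^{iθ₃}=r₁+r₄e^{iθ₄} gives r₂ω₂e^{iθ₂}+r₃ω₃e^{iθ₃}=r₄ω₄e^{iθ₄}.
Eliminating the other unknown: ω₄ = r₂ω₂ sin(θ₂−θ₃) / [r₄ sin(θ₄−θ₃)].
Numerator sine = +0.28736; denominator sine = +0.64412.
Result = 0.0313·4.294·(+0.28736) / (0.1094·(+0.64412)) = +0.54802 rad/s; magnitude 0.54802 rad/s.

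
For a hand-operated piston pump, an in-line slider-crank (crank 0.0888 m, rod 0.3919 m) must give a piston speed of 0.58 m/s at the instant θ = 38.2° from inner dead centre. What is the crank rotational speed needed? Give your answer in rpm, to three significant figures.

85.5

For an in-line slider-crank, |v_piston| = rω|sinθ|·[1 + r cosθ/√(L² − r² sin²θ)].
With r = 0.0888 m, L = 0.3919 m, θ = 38.2°: the bracketed kinematic factor |dx/dθ| = 0.064791 m.
ω = v/|dx/dθ| = 0.58/0.064791 = 8.9519 rad/s.
N = 60ω/(2π) = 85.485 rpm.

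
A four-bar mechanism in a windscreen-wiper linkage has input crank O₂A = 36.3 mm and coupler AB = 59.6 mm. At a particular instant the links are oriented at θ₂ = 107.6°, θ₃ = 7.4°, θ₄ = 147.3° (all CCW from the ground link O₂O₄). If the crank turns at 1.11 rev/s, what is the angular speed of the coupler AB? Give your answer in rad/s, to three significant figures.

4.21

ω₂ = 6.974 rad/s (from 1.11 rev/s).
Differentiating the loop-closure r₂e^{iθ₂}+r₃e^{iθ₃}=r₁+r₄e^{iθ₄} gives r₂ω₂e^{iθ₂}+r₃ω₃e^{iθ₃}=r₄ω₄e^{iθ₄}.
Eliminating the other unknown: ω₃ = r₂ω₂ sin(θ₄−θ₂) / [r₃ sin(θ₃−θ₄)].
Numerator sine = +0.63877; denominator sine = -0.64412.
Result = 0.0363·6.974·(+0.63877) / (0.0596·(-0.64412)) = -4.2125 rad/s; magnitude 4.2125 rad/s.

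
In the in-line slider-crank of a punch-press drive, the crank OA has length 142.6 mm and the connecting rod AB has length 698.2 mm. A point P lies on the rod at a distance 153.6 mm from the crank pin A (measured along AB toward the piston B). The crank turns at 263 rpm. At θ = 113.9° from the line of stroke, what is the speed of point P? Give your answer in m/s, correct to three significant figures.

3.74

ω = 27.54 rad/s.  Crank-pin speed |V_A| = rω = 3.9274 m/s, perpendicular to OA.
Rod angle: sinφ = −(r/L) sinθ ⇒ φ = -10.762°; ω_rod = −rω cosθ/√(L²−r²sin²θ) = +2.3197 rad/s.
V_P = V_A + ω_rod × AP, with AP = 0.1536 m along the rod.
Components: V_Px = −rω sinθ − a·ω_rod·sinφ = -3.5241 m/s;  V_Py = rω cosθ + a·ω_rod·cosφ = -1.2411 m/s.
|V_P| = √(V_Px² + V_Py²) = 3.7363 m/s.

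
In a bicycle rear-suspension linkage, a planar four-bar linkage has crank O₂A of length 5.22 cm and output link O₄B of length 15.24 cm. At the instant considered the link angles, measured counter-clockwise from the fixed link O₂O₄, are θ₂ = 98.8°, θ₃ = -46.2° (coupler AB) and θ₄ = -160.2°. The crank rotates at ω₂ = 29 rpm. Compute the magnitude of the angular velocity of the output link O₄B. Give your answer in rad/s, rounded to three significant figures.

0.653

ω₂ = 3.037 rad/s (from 29 rpm).
Differentiating the loop-closure r₂e^{iθ₂}+r₃e^{iθ₃}=r₁+r₄e^{iθ₄} gives r₂ω₂e^{iθ₂}+r₃ω₃e^{iθ₃}=r₄ω₄e^{iθ₄}.
Eliminating the other unknown: ω₄ = r₂ω₂ sin(θ₂−θ₃) / [r₄ sin(θ₄−θ₃)].
Numerator sine = +0.57358; denominator sine = -0.91355.
Result = 0.0522·3.037·(+0.57358) / (0.1524·(-0.91355)) = -0.65309 rad/s; magnitude 0.65309 rad/s.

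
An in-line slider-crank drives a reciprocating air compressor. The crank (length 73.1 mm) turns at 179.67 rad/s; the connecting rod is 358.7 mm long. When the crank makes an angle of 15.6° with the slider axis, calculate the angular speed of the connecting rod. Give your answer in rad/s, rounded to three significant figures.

35.3

ω = 179.7 rad/s
The rod makes angle φ with the slider axis where L sinφ = r sinθ; differentiating, L cosφ·φ̇ = r ω cosθ.
L cosφ = √(L² − r² sin²θ) = 0.35816 m.
|ω_rod| = r ω |cosθ| / √(L² − r² sin²θ) = 0.0731·179.7·0.96316/0.35816 = 35.319 rad/s.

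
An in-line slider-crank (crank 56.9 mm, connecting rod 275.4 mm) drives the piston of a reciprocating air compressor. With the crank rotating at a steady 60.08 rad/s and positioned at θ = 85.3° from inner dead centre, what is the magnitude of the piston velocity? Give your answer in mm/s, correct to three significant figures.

ω = 60.08 rad/s
For an in-line slider-crank, x = r cosθ + √(L² − r² sin²θ), so v = −rω sinθ·[1 + r cosθ/√(L² − r² sin²θ)].
With r = 0.0569 m, L = 0.2754 m, θ = 85.3°: √(L² − r² sin²θ) = 0.2695 m.
v = −0.0569·60.08·0.99664·[1 + 0.0569·0.08194/0.2695] = -3.466 m/s.
|v| = 3.466 m/s = 3466 mm/s.

3470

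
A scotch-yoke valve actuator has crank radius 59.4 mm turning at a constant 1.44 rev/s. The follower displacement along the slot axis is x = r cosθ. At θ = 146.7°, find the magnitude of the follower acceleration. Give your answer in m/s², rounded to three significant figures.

ω = 9.048 rad/s (from 1.44 rev/s).
x = r cosθ ⇒ ẍ = −rω² cosθ (ω constant).
|a| = rω²|cosθ| = 0.0594·(9.048)²·|cos 146.7°| = 4.0642 m/s².

4.06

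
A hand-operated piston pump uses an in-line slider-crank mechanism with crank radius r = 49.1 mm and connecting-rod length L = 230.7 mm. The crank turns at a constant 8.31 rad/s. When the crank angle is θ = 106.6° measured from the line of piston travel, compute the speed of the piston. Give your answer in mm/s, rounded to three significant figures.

ω = 8.31 rad/s
For an in-line slider-crank, x = r cosθ + √(L² − r² sin²θ), so v = −rω sinθ·[1 + r cosθ/√(L² − r² sin²θ)].
With r = 0.0491 m, L = 0.2307 m, θ = 106.6°: √(L² − r² sin²θ) = 0.22585 m.
v = −0.0491·8.31·0.95832·[1 + 0.0491·-0.28569/0.22585] = -0.36673 m/s.
|v| = 0.36673 m/s = 366.73 mm/s.

367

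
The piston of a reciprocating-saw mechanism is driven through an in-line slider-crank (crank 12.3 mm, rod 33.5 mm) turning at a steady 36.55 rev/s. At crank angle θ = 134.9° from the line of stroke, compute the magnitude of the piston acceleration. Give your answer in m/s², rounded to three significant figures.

ω = 2π·36.5 = 229.7 rad/s
x(θ) = r cosθ + √(L² − r² sin²θ); with ω constant, a = ω²·d²x/dθ².
d²x/dθ² = −r cosθ − r²(cos2θ)/√u − r⁴ sin²2θ/(4u^{3/2}),  u = L² − r² sin²θ = 0.00104634 m².
Substituting r = 0.0123 m, L = 0.0335 m, θ = 134.9°: d²x/dθ² = +0.0085295 m.
a = ω²·d²x/dθ² = (229.7)²·(+0.0085295) = +449.84 m/s²;  |a| = 449.84 m/s².

450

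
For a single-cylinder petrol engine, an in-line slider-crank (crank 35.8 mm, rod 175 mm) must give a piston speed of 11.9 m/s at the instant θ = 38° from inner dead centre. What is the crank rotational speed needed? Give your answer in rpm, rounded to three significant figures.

4440

For an in-line slider-crank, |v_piston| = rω|sinθ|·[1 + r cosθ/√(L² − r² sin²θ)].
With r = 0.0358 m, L = 0.175 m, θ = 38°: the bracketed kinematic factor |dx/dθ| = 0.025622 m.
ω = v/|dx/dθ| = 11.9/0.025622 = 464.44 rad/s.
N = 60ω/(2π) = 4435.1 rpm.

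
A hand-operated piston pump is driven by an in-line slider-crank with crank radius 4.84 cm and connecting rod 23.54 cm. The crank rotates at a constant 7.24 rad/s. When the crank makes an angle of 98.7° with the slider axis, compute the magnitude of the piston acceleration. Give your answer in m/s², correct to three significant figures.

0.892

ω = 7.24 rad/s
x(θ) = r cosθ + √(L² − r² sin²θ); with ω constant, a = ω²·d²x/dθ².
d²x/dθ² = −r cosθ − r²(cos2θ)/√u − r⁴ sin²2θ/(4u^{3/2}),  u = L² − r² sin²θ = 0.0531242 m².
Substituting r = 0.0484 m, L = 0.2354 m, θ = 98.7°: d²x/dθ² = +0.017009 m.
a = ω²·d²x/dθ² = (7.24)²·(+0.017009) = +0.89159 m/s²;  |a| = 0.89159 m/s².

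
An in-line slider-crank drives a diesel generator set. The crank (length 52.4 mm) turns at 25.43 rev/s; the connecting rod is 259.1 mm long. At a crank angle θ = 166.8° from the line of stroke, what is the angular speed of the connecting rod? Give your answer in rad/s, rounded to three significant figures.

ω = 159.8 rad/s (converted from 25.43 rev/s).
The rod makes angle φ with the slider axis where L sinφ = r sinθ; differentiating, L cosφ·φ̇ = r ω cosθ.
L cosφ = √(L² − r² sin²θ) = 0.25882 m.
|ω_rod| = r ω |cosθ| / √(L² − r² sin²θ) = 0.0524·159.8·0.97358/0.25882 = 31.494 rad/s.

31.5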